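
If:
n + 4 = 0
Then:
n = -4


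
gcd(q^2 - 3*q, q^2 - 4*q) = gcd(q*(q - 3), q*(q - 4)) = q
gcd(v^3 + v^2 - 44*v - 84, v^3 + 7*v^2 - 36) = v + 6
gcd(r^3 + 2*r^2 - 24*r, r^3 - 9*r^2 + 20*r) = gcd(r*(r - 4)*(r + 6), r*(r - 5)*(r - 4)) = r^2 - 4*r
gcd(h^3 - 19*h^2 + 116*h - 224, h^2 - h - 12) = h - 4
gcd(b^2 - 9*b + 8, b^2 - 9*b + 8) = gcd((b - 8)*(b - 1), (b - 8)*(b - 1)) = b^2 - 9*b + 8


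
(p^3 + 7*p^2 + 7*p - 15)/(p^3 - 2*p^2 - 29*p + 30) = (p + 3)/(p - 6)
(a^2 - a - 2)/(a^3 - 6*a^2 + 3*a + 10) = 1/(a - 5)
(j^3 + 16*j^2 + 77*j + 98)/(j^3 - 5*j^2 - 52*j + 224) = (j^2 + 9*j + 14)/(j^2 - 12*j + 32)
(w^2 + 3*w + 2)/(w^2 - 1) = (w + 2)/(w - 1)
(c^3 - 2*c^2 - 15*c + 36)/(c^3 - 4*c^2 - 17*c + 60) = (c - 3)/(c - 5)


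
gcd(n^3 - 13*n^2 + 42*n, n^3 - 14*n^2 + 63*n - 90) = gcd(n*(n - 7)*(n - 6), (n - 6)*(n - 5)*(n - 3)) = n - 6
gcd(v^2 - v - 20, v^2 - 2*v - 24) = v + 4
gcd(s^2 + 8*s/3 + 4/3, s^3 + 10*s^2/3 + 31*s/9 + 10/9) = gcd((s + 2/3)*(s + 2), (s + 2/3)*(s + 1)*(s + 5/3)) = s + 2/3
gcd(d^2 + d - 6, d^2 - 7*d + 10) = d - 2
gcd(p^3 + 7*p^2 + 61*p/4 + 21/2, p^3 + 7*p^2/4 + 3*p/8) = p + 3/2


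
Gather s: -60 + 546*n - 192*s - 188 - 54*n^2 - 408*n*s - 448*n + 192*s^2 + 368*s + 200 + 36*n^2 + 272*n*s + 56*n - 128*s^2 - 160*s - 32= -18*n^2 + 154*n + 64*s^2 + s*(16 - 136*n) - 80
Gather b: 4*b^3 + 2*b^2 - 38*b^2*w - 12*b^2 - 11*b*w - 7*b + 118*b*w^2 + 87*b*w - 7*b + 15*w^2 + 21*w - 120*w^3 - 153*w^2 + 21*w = 4*b^3 + b^2*(-38*w - 10) + b*(118*w^2 + 76*w - 14) - 120*w^3 - 138*w^2 + 42*w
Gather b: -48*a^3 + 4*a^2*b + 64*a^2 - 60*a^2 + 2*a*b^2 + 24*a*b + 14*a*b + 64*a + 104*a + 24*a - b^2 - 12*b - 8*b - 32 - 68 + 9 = -48*a^3 + 4*a^2 + 192*a + b^2*(2*a - 1) + b*(4*a^2 + 38*a - 20) - 91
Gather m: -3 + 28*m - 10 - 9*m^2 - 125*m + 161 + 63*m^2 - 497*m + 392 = 54*m^2 - 594*m + 540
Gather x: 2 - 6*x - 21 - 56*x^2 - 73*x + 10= -56*x^2 - 79*x - 9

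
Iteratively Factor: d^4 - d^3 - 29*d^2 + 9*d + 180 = (d + 4)*(d^3 - 5*d^2 - 9*d + 45) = (d + 3)*(d + 4)*(d^2 - 8*d + 15) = (d - 5)*(d + 3)*(d + 4)*(d - 3)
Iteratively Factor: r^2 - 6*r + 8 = (r - 4)*(r - 2)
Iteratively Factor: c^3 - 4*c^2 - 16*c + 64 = (c - 4)*(c^2 - 16) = (c - 4)*(c + 4)*(c - 4)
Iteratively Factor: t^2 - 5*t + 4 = (t - 1)*(t - 4)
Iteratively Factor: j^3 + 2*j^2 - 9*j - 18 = (j - 3)*(j^2 + 5*j + 6) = (j - 3)*(j + 3)*(j + 2)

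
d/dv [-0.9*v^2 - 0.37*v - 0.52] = -1.8*v - 0.37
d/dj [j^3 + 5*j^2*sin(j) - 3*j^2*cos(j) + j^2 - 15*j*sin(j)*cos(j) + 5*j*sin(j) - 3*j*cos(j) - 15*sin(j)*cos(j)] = 3*j^2*sin(j) + 5*j^2*cos(j) + 3*j^2 + 13*j*sin(j) - j*cos(j) - 15*j*cos(2*j) + 2*j + 5*sin(j) - 15*sin(2*j)/2 - 3*cos(j) - 15*cos(2*j)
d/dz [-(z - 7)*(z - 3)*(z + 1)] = -3*z^2 + 18*z - 11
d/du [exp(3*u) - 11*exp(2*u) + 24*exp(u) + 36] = (3*exp(2*u) - 22*exp(u) + 24)*exp(u)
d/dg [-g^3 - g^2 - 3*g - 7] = -3*g^2 - 2*g - 3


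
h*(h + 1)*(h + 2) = h^3 + 3*h^2 + 2*h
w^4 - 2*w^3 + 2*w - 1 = (w - 1)^3*(w + 1)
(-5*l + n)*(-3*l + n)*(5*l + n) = 75*l^3 - 25*l^2*n - 3*l*n^2 + n^3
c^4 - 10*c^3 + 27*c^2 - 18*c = c*(c - 6)*(c - 3)*(c - 1)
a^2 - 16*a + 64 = (a - 8)^2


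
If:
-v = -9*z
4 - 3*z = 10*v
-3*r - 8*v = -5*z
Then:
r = -268/279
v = 12/31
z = 4/93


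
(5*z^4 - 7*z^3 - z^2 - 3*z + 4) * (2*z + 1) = 10*z^5 - 9*z^4 - 9*z^3 - 7*z^2 + 5*z + 4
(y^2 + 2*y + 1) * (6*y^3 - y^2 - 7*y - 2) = 6*y^5 + 11*y^4 - 3*y^3 - 17*y^2 - 11*y - 2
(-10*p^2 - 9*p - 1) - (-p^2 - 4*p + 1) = -9*p^2 - 5*p - 2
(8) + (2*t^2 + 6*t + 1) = 2*t^2 + 6*t + 9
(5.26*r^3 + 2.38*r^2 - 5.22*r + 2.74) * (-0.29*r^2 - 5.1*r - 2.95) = -1.5254*r^5 - 27.5162*r^4 - 26.1412*r^3 + 18.8064*r^2 + 1.425*r - 8.083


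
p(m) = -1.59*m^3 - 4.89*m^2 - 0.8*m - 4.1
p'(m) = -4.77*m^2 - 9.78*m - 0.8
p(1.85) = -32.38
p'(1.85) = -35.22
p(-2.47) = -8.00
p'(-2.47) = -5.74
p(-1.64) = -8.93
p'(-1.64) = 2.41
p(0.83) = -9.04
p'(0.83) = -12.20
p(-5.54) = 120.60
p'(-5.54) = -93.02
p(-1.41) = -8.24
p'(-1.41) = 3.51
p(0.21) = -4.50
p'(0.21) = -3.06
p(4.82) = -299.61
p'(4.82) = -158.76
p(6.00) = -528.38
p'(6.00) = -231.20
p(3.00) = -93.44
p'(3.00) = -73.07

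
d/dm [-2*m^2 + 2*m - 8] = 2 - 4*m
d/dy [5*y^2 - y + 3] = 10*y - 1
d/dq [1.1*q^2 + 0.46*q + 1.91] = 2.2*q + 0.46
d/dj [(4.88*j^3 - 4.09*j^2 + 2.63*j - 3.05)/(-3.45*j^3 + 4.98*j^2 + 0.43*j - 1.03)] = (10.1919*j^4 + 22.3438*j^3 - 61.5028*j^2 + 38.8034*j - 1.3974)/(11.9025*j^6 - 34.362*j^5 + 21.8334*j^4 + 11.3898*j^3 - 10.0739*j^2 - 0.8858*j + 1.0609)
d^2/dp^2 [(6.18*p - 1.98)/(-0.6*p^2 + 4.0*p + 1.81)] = ((1.2*p - 4.0)*(2.4*p - 8.0)*(6.18*p - 1.98) + (22.248*p - 51.816)*(-0.6*p^2 + 4.0*p + 1.81))/(-0.6*p^2 + 4.0*p + 1.81)^3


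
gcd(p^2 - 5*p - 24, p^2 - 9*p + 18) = 1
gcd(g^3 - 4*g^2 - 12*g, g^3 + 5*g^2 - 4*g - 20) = g + 2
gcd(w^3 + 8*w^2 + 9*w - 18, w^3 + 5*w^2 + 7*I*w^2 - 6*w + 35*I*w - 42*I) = w^2 + 5*w - 6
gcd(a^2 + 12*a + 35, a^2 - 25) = a + 5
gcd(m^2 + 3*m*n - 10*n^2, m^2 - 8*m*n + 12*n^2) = m - 2*n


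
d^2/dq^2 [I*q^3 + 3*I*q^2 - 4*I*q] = 6*I*(q + 1)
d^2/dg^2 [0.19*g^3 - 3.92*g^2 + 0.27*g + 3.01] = 1.14*g - 7.84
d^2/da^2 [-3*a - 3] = 0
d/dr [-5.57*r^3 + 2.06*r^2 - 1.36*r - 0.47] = -16.71*r^2 + 4.12*r - 1.36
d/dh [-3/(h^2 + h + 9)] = 3*(2*h + 1)/(h^2 + h + 9)^2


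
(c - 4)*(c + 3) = c^2 - c - 12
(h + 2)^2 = h^2 + 4*h + 4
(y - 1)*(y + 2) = y^2 + y - 2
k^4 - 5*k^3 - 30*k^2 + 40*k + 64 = (k - 8)*(k - 2)*(k + 1)*(k + 4)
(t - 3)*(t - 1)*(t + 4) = t^3 - 13*t + 12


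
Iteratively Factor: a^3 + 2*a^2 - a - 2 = (a + 1)*(a^2 + a - 2) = (a - 1)*(a + 1)*(a + 2)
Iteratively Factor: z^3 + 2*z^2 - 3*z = (z)*(z^2 + 2*z - 3) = z*(z - 1)*(z + 3)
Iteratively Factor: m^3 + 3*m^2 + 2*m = (m)*(m^2 + 3*m + 2) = m*(m + 2)*(m + 1)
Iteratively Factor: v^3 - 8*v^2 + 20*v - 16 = (v - 2)*(v^2 - 6*v + 8) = (v - 4)*(v - 2)*(v - 2)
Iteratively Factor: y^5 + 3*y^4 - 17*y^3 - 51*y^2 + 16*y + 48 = (y + 3)*(y^4 - 17*y^2 + 16) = (y - 4)*(y + 3)*(y^3 + 4*y^2 - y - 4) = (y - 4)*(y + 1)*(y + 3)*(y^2 + 3*y - 4) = (y - 4)*(y + 1)*(y + 3)*(y + 4)*(y - 1)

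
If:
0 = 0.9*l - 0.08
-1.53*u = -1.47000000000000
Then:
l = 0.09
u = 0.96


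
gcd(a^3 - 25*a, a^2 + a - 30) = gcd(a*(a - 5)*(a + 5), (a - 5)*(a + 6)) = a - 5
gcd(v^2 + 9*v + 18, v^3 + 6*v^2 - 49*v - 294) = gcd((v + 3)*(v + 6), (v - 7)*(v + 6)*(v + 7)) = v + 6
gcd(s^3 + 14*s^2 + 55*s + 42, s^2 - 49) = s + 7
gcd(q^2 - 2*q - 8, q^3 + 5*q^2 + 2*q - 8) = q + 2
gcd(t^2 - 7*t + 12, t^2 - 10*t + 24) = t - 4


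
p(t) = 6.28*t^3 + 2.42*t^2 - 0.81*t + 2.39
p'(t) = 18.84*t^2 + 4.84*t - 0.81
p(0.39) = 2.81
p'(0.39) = 3.94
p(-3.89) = -327.50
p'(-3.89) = 265.45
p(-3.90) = -330.17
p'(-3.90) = 266.87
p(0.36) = 2.71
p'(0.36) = 3.37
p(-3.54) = -243.01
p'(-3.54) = 218.15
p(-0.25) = 2.65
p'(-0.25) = -0.84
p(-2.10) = -43.40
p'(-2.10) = 72.11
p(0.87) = 7.65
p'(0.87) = 17.66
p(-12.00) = -10491.25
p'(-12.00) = 2654.07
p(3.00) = 191.30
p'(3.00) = 183.27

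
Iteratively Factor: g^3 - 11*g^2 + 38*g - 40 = (g - 5)*(g^2 - 6*g + 8) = (g - 5)*(g - 4)*(g - 2)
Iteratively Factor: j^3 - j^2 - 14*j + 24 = (j - 3)*(j^2 + 2*j - 8) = (j - 3)*(j - 2)*(j + 4)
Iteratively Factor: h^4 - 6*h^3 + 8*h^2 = (h)*(h^3 - 6*h^2 + 8*h) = h^2*(h^2 - 6*h + 8) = h^2*(h - 4)*(h - 2)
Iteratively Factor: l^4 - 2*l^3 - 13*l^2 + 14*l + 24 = (l - 2)*(l^3 - 13*l - 12) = (l - 2)*(l + 3)*(l^2 - 3*l - 4) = (l - 2)*(l + 1)*(l + 3)*(l - 4)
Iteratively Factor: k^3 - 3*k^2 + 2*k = (k - 1)*(k^2 - 2*k) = k*(k - 1)*(k - 2)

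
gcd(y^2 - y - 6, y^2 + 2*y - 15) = y - 3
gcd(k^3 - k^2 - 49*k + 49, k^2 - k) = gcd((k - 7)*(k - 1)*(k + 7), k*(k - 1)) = k - 1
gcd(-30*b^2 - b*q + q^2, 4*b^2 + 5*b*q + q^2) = 1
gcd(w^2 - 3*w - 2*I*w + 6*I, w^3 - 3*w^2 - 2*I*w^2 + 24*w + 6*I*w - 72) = w - 3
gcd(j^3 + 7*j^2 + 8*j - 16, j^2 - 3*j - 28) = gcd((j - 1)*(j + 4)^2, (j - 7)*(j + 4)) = j + 4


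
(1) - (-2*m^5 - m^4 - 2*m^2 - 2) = 2*m^5 + m^4 + 2*m^2 + 3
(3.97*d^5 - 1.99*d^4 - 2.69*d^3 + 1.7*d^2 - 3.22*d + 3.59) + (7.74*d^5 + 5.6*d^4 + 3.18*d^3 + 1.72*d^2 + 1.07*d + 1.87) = 11.71*d^5 + 3.61*d^4 + 0.49*d^3 + 3.42*d^2 - 2.15*d + 5.46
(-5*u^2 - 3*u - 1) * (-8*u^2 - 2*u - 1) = 40*u^4 + 34*u^3 + 19*u^2 + 5*u + 1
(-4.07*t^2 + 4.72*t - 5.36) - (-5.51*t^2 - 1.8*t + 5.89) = 1.44*t^2 + 6.52*t - 11.25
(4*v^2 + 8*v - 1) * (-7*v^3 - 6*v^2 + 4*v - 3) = -28*v^5 - 80*v^4 - 25*v^3 + 26*v^2 - 28*v + 3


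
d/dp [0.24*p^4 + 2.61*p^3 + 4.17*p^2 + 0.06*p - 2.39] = 0.96*p^3 + 7.83*p^2 + 8.34*p + 0.06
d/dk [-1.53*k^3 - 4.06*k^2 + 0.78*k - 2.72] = -4.59*k^2 - 8.12*k + 0.78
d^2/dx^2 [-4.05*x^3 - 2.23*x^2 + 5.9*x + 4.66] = -24.3*x - 4.46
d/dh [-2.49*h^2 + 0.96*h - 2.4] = 0.96 - 4.98*h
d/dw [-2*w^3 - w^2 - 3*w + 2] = -6*w^2 - 2*w - 3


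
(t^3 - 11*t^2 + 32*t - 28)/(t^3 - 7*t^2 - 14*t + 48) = (t^2 - 9*t + 14)/(t^2 - 5*t - 24)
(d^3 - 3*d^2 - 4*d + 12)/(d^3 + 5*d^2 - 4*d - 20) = (d - 3)/(d + 5)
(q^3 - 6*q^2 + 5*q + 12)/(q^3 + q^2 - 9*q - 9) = (q - 4)/(q + 3)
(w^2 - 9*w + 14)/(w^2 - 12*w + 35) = (w - 2)/(w - 5)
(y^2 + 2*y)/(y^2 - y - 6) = y/(y - 3)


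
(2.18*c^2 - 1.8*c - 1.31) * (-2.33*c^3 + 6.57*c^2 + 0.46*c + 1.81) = -5.0794*c^5 + 18.5166*c^4 - 7.7709*c^3 - 5.4889*c^2 - 3.8606*c - 2.3711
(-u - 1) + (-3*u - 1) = -4*u - 2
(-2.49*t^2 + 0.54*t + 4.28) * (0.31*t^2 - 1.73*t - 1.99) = -0.7719*t^4 + 4.4751*t^3 + 5.3477*t^2 - 8.479*t - 8.5172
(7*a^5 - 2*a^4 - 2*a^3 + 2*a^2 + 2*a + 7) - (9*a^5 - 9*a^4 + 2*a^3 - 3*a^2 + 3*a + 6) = -2*a^5 + 7*a^4 - 4*a^3 + 5*a^2 - a + 1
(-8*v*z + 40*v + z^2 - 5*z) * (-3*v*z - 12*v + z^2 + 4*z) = 24*v^2*z^2 - 24*v^2*z - 480*v^2 - 11*v*z^3 + 11*v*z^2 + 220*v*z + z^4 - z^3 - 20*z^2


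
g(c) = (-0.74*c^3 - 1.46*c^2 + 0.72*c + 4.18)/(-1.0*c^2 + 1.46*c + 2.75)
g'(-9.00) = 0.70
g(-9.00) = -4.58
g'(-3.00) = 0.40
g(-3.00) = -0.83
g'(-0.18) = -0.73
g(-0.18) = 1.63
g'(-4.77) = 0.61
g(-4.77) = -1.77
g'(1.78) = -6.75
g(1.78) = -1.53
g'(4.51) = -0.39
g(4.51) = 8.19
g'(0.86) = -0.97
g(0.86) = 0.99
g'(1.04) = -1.33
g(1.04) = 0.79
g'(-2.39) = 0.14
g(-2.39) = -0.65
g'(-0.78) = -7.61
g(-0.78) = 3.07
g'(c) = (2.0*c - 1.46)*(-0.74*c^3 - 1.46*c^2 + 0.72*c + 4.18)/(-1.0*c^2 + 1.46*c + 2.75)^2 + (-2.22*c^2 - 2.92*c + 0.72)/(-1.0*c^2 + 1.46*c + 2.75)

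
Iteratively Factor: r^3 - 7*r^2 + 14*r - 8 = (r - 1)*(r^2 - 6*r + 8) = (r - 4)*(r - 1)*(r - 2)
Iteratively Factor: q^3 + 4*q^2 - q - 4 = (q + 4)*(q^2 - 1) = (q + 1)*(q + 4)*(q - 1)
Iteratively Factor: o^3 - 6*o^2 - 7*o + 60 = (o + 3)*(o^2 - 9*o + 20) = (o - 5)*(o + 3)*(o - 4)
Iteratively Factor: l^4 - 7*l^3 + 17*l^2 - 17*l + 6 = (l - 3)*(l^3 - 4*l^2 + 5*l - 2) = (l - 3)*(l - 1)*(l^2 - 3*l + 2) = (l - 3)*(l - 2)*(l - 1)*(l - 1)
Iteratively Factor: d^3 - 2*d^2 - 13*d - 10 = (d + 1)*(d^2 - 3*d - 10) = (d - 5)*(d + 1)*(d + 2)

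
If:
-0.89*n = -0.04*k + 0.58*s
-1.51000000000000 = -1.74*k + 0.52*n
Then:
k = 0.879630841733211 - 0.19740803770127*s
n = 0.0395339704149758 - 0.660557664615787*s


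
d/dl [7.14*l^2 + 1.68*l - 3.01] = 14.28*l + 1.68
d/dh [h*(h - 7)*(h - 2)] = 3*h^2 - 18*h + 14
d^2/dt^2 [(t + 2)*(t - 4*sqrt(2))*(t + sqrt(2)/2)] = 6*t - 7*sqrt(2) + 4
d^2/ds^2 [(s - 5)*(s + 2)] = 2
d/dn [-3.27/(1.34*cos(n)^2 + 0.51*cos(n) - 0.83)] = -(8.7636*cos(n) + 1.6677)*sin(n)/(1.34*cos(n)^2 + 0.51*cos(n) - 0.83)^2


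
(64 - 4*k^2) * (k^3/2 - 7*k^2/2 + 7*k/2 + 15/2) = -2*k^5 + 14*k^4 + 18*k^3 - 254*k^2 + 224*k + 480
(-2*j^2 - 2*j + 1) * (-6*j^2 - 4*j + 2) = 12*j^4 + 20*j^3 - 2*j^2 - 8*j + 2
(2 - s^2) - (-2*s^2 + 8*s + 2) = s^2 - 8*s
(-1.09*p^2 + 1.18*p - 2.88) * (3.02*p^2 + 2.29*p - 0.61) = -3.2918*p^4 + 1.0675*p^3 - 5.3305*p^2 - 7.315*p + 1.7568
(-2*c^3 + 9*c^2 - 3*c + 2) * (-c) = 2*c^4 - 9*c^3 + 3*c^2 - 2*c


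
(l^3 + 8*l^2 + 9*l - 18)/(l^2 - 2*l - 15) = (l^2 + 5*l - 6)/(l - 5)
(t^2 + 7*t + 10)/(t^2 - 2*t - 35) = (t + 2)/(t - 7)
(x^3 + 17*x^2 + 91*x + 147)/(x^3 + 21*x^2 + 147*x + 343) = (x + 3)/(x + 7)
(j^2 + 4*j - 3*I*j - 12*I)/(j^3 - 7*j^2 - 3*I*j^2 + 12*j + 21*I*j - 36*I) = (j + 4)/(j^2 - 7*j + 12)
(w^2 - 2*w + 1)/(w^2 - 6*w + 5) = (w - 1)/(w - 5)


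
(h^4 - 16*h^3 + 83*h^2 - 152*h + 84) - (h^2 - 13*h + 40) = h^4 - 16*h^3 + 82*h^2 - 139*h + 44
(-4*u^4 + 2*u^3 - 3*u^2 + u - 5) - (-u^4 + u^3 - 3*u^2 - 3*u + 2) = -3*u^4 + u^3 + 4*u - 7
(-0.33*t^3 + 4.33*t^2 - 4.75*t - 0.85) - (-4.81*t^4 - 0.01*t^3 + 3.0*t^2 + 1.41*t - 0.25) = 4.81*t^4 - 0.32*t^3 + 1.33*t^2 - 6.16*t - 0.6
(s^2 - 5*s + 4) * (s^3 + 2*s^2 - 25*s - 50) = s^5 - 3*s^4 - 31*s^3 + 83*s^2 + 150*s - 200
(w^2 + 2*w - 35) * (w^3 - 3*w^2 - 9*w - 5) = w^5 - w^4 - 50*w^3 + 82*w^2 + 305*w + 175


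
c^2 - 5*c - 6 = (c - 6)*(c + 1)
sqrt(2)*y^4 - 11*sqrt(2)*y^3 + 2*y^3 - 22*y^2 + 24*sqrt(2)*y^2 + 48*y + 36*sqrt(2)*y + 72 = (y - 6)^2*(y + sqrt(2))*(sqrt(2)*y + sqrt(2))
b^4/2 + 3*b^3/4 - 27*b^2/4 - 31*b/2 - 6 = (b/2 + 1)*(b - 4)*(b + 1/2)*(b + 3)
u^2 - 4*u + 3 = (u - 3)*(u - 1)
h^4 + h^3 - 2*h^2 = h^2*(h - 1)*(h + 2)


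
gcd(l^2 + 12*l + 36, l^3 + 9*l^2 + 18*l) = l + 6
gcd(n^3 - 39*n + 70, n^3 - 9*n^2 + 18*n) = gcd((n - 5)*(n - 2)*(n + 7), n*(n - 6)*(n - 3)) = 1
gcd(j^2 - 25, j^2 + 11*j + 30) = j + 5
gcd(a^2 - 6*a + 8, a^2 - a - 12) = a - 4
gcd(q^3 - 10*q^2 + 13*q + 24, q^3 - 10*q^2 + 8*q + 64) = q - 8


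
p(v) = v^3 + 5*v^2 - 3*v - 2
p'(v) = 3*v^2 + 10*v - 3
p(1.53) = 8.70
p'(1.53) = 19.32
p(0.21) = -2.40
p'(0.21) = -0.77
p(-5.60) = -4.02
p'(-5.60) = 35.08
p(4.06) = 135.16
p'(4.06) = 87.05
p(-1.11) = 6.12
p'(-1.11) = -10.40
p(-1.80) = 13.77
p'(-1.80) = -11.28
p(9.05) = 1121.58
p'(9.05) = 333.21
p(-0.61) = 1.46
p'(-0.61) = -7.98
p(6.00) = 376.00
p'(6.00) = 165.00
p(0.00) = -2.00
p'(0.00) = -3.00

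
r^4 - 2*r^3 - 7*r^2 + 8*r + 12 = (r - 3)*(r - 2)*(r + 1)*(r + 2)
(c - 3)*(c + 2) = c^2 - c - 6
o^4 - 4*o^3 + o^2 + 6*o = o*(o - 3)*(o - 2)*(o + 1)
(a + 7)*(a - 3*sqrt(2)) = a^2 - 3*sqrt(2)*a + 7*a - 21*sqrt(2)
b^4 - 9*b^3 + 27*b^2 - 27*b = b*(b - 3)^3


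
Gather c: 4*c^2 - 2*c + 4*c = 4*c^2 + 2*c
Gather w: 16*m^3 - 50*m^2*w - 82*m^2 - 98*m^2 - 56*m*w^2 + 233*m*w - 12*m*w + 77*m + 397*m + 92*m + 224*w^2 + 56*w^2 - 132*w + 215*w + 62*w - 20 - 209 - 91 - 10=16*m^3 - 180*m^2 + 566*m + w^2*(280 - 56*m) + w*(-50*m^2 + 221*m + 145) - 330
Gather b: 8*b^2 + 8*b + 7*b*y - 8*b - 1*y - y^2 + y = 8*b^2 + 7*b*y - y^2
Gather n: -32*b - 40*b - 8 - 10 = -72*b - 18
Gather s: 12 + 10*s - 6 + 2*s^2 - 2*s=2*s^2 + 8*s + 6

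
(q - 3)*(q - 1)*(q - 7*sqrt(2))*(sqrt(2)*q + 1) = sqrt(2)*q^4 - 13*q^3 - 4*sqrt(2)*q^3 - 4*sqrt(2)*q^2 + 52*q^2 - 39*q + 28*sqrt(2)*q - 21*sqrt(2)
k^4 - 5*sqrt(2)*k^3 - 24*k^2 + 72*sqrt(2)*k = k*(k - 6*sqrt(2))*(k - 2*sqrt(2))*(k + 3*sqrt(2))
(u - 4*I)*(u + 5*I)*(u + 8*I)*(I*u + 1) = I*u^4 - 8*u^3 + 21*I*u^2 - 148*u + 160*I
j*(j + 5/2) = j^2 + 5*j/2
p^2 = p^2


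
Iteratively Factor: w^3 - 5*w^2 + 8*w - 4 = (w - 2)*(w^2 - 3*w + 2) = (w - 2)^2*(w - 1)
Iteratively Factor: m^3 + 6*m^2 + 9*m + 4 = (m + 4)*(m^2 + 2*m + 1) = (m + 1)*(m + 4)*(m + 1)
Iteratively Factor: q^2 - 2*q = (q)*(q - 2)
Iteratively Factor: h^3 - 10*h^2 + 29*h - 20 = (h - 5)*(h^2 - 5*h + 4) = (h - 5)*(h - 4)*(h - 1)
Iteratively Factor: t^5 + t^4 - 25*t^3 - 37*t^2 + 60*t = (t + 3)*(t^4 - 2*t^3 - 19*t^2 + 20*t) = t*(t + 3)*(t^3 - 2*t^2 - 19*t + 20) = t*(t - 5)*(t + 3)*(t^2 + 3*t - 4) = t*(t - 5)*(t - 1)*(t + 3)*(t + 4)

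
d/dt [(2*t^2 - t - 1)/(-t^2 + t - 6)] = (t^2 - 26*t + 7)/(t^4 - 2*t^3 + 13*t^2 - 12*t + 36)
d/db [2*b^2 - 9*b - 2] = 4*b - 9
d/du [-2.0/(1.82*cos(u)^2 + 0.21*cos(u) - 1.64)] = -(7.28*cos(u) + 0.42)*sin(u)/(1.82*cos(u)^2 + 0.21*cos(u) - 1.64)^2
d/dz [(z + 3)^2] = 2*z + 6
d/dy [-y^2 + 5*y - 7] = 5 - 2*y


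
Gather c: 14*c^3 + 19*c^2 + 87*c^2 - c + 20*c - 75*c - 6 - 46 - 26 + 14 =14*c^3 + 106*c^2 - 56*c - 64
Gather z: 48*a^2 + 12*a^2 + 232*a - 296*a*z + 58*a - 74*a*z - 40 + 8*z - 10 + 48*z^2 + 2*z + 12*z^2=60*a^2 + 290*a + 60*z^2 + z*(10 - 370*a) - 50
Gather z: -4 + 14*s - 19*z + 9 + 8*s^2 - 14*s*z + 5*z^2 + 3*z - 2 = 8*s^2 + 14*s + 5*z^2 + z*(-14*s - 16) + 3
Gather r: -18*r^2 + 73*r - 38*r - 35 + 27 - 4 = -18*r^2 + 35*r - 12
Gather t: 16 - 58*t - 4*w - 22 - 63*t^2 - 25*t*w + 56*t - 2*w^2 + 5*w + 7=-63*t^2 + t*(-25*w - 2) - 2*w^2 + w + 1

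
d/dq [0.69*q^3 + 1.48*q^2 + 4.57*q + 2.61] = 2.07*q^2 + 2.96*q + 4.57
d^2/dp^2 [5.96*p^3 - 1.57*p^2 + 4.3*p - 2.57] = 35.76*p - 3.14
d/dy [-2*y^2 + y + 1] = 1 - 4*y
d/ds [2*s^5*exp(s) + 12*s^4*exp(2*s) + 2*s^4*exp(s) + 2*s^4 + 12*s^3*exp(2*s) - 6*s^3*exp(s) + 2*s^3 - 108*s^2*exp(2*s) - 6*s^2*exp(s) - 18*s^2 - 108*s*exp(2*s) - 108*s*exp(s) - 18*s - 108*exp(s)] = 2*s^5*exp(s) + 24*s^4*exp(2*s) + 12*s^4*exp(s) + 72*s^3*exp(2*s) + 2*s^3*exp(s) + 8*s^3 - 180*s^2*exp(2*s) - 24*s^2*exp(s) + 6*s^2 - 432*s*exp(2*s) - 120*s*exp(s) - 36*s - 108*exp(2*s) - 216*exp(s) - 18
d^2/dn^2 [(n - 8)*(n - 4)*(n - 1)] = 6*n - 26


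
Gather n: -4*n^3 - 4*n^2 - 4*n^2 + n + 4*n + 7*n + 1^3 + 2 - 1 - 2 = -4*n^3 - 8*n^2 + 12*n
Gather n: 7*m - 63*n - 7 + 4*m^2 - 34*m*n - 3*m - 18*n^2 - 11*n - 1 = 4*m^2 + 4*m - 18*n^2 + n*(-34*m - 74) - 8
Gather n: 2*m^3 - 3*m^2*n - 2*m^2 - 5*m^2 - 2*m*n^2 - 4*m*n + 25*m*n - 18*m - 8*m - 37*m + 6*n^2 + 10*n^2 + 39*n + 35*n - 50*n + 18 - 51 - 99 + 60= 2*m^3 - 7*m^2 - 63*m + n^2*(16 - 2*m) + n*(-3*m^2 + 21*m + 24) - 72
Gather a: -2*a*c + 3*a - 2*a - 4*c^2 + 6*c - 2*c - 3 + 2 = a*(1 - 2*c) - 4*c^2 + 4*c - 1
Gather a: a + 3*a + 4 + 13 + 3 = 4*a + 20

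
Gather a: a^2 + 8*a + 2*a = a^2 + 10*a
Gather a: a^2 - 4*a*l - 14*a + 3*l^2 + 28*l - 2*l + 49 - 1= a^2 + a*(-4*l - 14) + 3*l^2 + 26*l + 48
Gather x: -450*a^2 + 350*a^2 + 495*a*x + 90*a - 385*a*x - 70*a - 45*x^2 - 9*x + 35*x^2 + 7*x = -100*a^2 + 20*a - 10*x^2 + x*(110*a - 2)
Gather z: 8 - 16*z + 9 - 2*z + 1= 18 - 18*z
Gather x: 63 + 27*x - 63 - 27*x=0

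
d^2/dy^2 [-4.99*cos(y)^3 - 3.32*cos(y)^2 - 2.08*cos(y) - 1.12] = 5.8225*cos(y) + 6.64*cos(2*y) + 11.2275*cos(3*y)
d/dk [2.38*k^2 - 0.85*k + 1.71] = 4.76*k - 0.85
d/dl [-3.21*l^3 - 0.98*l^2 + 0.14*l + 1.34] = -9.63*l^2 - 1.96*l + 0.14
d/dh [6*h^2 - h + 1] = 12*h - 1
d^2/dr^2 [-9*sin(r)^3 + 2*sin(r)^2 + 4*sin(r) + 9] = 81*sin(r)^3 - 8*sin(r)^2 - 58*sin(r) + 4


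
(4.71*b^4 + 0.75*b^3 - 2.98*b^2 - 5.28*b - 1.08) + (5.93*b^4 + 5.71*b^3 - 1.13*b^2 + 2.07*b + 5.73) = 10.64*b^4 + 6.46*b^3 - 4.11*b^2 - 3.21*b + 4.65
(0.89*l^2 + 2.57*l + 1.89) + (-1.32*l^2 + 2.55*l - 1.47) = -0.43*l^2 + 5.12*l + 0.42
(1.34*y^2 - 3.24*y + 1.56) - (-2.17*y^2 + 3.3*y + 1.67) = 3.51*y^2 - 6.54*y - 0.11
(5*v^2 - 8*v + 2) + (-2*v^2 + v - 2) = 3*v^2 - 7*v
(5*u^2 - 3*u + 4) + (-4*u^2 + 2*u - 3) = u^2 - u + 1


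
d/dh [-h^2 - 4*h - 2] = -2*h - 4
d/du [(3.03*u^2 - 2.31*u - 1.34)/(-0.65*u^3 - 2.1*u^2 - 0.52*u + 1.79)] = (1.9695*u^4 - 3.003*u^3 - 9.0396*u^2 + 5.2194*u - 4.8317)/(0.4225*u^6 + 2.73*u^5 + 5.086*u^4 - 0.143*u^3 - 7.2476*u^2 - 1.8616*u + 3.2041)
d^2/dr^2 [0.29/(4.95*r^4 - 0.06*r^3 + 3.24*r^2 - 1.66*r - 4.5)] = ((-17.226*r^2 + 0.1044*r - 1.8792)*(-4.95*r^4 + 0.06*r^3 - 3.24*r^2 + 1.66*r + 4.5) - 0.29*(19.8*r^3 - 0.18*r^2 + 6.48*r - 1.66)*(39.6*r^3 - 0.36*r^2 + 12.96*r - 3.32))/(-4.95*r^4 + 0.06*r^3 - 3.24*r^2 + 1.66*r + 4.5)^3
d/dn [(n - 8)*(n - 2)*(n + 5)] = 3*n^2 - 10*n - 34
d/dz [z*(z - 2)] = 2*z - 2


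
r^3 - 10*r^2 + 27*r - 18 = (r - 6)*(r - 3)*(r - 1)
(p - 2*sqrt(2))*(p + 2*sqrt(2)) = p^2 - 8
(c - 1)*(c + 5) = c^2 + 4*c - 5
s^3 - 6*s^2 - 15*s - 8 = (s - 8)*(s + 1)^2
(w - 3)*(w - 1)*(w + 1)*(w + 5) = w^4 + 2*w^3 - 16*w^2 - 2*w + 15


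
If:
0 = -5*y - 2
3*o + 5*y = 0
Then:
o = 2/3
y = -2/5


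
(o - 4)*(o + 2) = o^2 - 2*o - 8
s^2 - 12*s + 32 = (s - 8)*(s - 4)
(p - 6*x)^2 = p^2 - 12*p*x + 36*x^2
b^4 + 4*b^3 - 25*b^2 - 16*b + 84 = (b - 3)*(b - 2)*(b + 2)*(b + 7)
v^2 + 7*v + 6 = (v + 1)*(v + 6)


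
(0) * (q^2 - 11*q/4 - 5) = 0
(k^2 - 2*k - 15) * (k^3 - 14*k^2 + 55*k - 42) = k^5 - 16*k^4 + 68*k^3 + 58*k^2 - 741*k + 630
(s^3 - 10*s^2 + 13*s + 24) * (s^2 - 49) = s^5 - 10*s^4 - 36*s^3 + 514*s^2 - 637*s - 1176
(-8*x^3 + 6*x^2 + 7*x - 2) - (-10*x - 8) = -8*x^3 + 6*x^2 + 17*x + 6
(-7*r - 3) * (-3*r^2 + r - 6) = 21*r^3 + 2*r^2 + 39*r + 18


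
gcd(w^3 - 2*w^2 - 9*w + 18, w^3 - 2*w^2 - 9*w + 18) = w^3 - 2*w^2 - 9*w + 18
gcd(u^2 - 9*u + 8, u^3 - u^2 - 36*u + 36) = u - 1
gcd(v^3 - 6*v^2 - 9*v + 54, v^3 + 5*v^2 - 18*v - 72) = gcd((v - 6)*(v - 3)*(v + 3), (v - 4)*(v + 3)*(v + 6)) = v + 3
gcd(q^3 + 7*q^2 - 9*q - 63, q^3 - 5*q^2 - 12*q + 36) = q + 3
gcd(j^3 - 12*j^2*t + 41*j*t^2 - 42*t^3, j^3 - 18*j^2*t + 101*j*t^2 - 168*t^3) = j^2 - 10*j*t + 21*t^2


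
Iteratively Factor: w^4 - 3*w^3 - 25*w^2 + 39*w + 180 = (w + 3)*(w^3 - 6*w^2 - 7*w + 60) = (w - 4)*(w + 3)*(w^2 - 2*w - 15) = (w - 5)*(w - 4)*(w + 3)*(w + 3)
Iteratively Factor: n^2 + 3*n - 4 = (n + 4)*(n - 1)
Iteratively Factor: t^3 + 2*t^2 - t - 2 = (t + 1)*(t^2 + t - 2) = (t + 1)*(t + 2)*(t - 1)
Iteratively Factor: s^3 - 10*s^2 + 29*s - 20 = (s - 4)*(s^2 - 6*s + 5) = (s - 4)*(s - 1)*(s - 5)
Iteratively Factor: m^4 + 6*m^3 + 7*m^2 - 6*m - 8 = (m + 4)*(m^3 + 2*m^2 - m - 2) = (m + 1)*(m + 4)*(m^2 + m - 2) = (m + 1)*(m + 2)*(m + 4)*(m - 1)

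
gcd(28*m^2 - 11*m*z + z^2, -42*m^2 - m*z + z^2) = -7*m + z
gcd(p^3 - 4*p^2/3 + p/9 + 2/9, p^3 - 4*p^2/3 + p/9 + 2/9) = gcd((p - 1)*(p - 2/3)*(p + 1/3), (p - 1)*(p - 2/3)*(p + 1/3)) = p^3 - 4*p^2/3 + p/9 + 2/9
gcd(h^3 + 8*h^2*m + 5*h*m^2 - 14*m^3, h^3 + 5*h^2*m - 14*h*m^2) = h + 7*m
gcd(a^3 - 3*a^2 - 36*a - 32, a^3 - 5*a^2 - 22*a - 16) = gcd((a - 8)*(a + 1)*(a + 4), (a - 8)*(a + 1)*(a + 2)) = a^2 - 7*a - 8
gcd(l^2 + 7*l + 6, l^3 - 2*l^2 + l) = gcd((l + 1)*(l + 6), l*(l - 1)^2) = 1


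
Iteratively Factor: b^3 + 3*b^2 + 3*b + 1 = (b + 1)*(b^2 + 2*b + 1) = (b + 1)^2*(b + 1)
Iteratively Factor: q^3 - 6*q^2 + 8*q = (q - 4)*(q^2 - 2*q) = q*(q - 4)*(q - 2)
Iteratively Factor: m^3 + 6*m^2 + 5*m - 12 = (m + 4)*(m^2 + 2*m - 3) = (m - 1)*(m + 4)*(m + 3)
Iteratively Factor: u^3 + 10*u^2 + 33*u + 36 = (u + 4)*(u^2 + 6*u + 9) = (u + 3)*(u + 4)*(u + 3)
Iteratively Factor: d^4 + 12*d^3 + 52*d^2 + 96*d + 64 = (d + 4)*(d^3 + 8*d^2 + 20*d + 16) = (d + 4)^2*(d^2 + 4*d + 4) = (d + 2)*(d + 4)^2*(d + 2)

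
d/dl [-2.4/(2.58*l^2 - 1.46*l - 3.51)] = (12.384*l - 3.504)/(-2.58*l^2 + 1.46*l + 3.51)^2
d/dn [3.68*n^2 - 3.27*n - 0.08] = 7.36*n - 3.27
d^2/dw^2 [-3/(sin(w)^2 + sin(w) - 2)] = 3*(4*sin(w)^3 + 7*sin(w)^2 + 10*sin(w) + 6)/((sin(w) - 1)^2*(sin(w) + 2)^3)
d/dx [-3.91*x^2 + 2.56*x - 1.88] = 2.56 - 7.82*x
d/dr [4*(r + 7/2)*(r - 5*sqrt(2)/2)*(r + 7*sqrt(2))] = 12*r^2 + 28*r + 36*sqrt(2)*r - 140 + 63*sqrt(2)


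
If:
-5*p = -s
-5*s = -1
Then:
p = 1/25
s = 1/5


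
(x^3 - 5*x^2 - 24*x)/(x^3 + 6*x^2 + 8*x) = (x^2 - 5*x - 24)/(x^2 + 6*x + 8)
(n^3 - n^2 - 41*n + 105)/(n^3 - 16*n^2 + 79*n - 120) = (n + 7)/(n - 8)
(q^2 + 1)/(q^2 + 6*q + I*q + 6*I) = (q - I)/(q + 6)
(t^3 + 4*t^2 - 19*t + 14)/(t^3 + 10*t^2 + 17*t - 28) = (t - 2)/(t + 4)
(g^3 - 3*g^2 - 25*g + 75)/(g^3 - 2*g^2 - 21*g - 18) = (-g^3 + 3*g^2 + 25*g - 75)/(-g^3 + 2*g^2 + 21*g + 18)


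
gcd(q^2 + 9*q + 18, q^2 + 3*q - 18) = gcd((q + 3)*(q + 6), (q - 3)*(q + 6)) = q + 6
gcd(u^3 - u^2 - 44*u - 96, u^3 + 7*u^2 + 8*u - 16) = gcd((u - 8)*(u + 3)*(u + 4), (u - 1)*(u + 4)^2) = u + 4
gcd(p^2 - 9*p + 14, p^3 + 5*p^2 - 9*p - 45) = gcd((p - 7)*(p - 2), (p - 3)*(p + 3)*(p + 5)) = 1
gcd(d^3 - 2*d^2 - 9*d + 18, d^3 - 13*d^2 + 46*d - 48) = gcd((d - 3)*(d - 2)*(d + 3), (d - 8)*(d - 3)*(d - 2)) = d^2 - 5*d + 6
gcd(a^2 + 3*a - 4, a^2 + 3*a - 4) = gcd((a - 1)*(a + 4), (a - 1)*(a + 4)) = a^2 + 3*a - 4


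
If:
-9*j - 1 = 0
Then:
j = -1/9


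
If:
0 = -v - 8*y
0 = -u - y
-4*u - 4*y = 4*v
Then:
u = 0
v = 0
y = 0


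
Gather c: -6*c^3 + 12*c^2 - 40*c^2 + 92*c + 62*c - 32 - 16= -6*c^3 - 28*c^2 + 154*c - 48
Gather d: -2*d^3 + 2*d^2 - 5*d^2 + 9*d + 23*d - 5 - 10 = -2*d^3 - 3*d^2 + 32*d - 15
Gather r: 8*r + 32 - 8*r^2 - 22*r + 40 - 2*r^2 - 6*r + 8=-10*r^2 - 20*r + 80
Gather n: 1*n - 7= n - 7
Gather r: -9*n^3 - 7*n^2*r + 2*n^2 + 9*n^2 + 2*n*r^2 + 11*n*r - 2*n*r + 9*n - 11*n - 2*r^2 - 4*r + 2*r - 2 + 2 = -9*n^3 + 11*n^2 - 2*n + r^2*(2*n - 2) + r*(-7*n^2 + 9*n - 2)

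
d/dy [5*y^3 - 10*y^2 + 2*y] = 15*y^2 - 20*y + 2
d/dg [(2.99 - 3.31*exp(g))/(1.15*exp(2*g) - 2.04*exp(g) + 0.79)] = (3.8065*exp(2*g) - 6.877*exp(g) + 3.4847)*exp(g)/(1.3225*exp(4*g) - 4.692*exp(3*g) + 5.9786*exp(2*g) - 3.2232*exp(g) + 0.6241)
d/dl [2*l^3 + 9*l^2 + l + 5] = 6*l^2 + 18*l + 1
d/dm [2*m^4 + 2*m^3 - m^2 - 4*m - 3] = 8*m^3 + 6*m^2 - 2*m - 4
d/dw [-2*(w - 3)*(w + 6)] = -4*w - 6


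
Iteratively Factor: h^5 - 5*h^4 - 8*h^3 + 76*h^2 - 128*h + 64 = (h - 4)*(h^4 - h^3 - 12*h^2 + 28*h - 16) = (h - 4)*(h + 4)*(h^3 - 5*h^2 + 8*h - 4) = (h - 4)*(h - 2)*(h + 4)*(h^2 - 3*h + 2) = (h - 4)*(h - 2)^2*(h + 4)*(h - 1)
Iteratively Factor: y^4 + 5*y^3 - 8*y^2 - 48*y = (y + 4)*(y^3 + y^2 - 12*y) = y*(y + 4)*(y^2 + y - 12) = y*(y - 3)*(y + 4)*(y + 4)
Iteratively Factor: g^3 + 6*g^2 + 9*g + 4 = (g + 4)*(g^2 + 2*g + 1) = (g + 1)*(g + 4)*(g + 1)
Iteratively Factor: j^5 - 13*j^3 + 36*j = (j)*(j^4 - 13*j^2 + 36) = j*(j + 2)*(j^3 - 2*j^2 - 9*j + 18) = j*(j - 2)*(j + 2)*(j^2 - 9) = j*(j - 2)*(j + 2)*(j + 3)*(j - 3)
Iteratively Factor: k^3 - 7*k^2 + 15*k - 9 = (k - 3)*(k^2 - 4*k + 3) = (k - 3)*(k - 1)*(k - 3)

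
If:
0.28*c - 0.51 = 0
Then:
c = 1.82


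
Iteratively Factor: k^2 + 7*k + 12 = (k + 4)*(k + 3)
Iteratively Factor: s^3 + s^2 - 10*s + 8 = (s - 1)*(s^2 + 2*s - 8) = (s - 1)*(s + 4)*(s - 2)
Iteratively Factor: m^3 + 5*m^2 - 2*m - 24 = (m + 4)*(m^2 + m - 6) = (m - 2)*(m + 4)*(m + 3)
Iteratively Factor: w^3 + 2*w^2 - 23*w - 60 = (w - 5)*(w^2 + 7*w + 12) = (w - 5)*(w + 4)*(w + 3)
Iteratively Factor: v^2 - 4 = (v - 2)*(v + 2)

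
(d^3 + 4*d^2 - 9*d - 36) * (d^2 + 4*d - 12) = d^5 + 8*d^4 - 5*d^3 - 120*d^2 - 36*d + 432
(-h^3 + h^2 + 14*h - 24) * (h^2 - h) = -h^5 + 2*h^4 + 13*h^3 - 38*h^2 + 24*h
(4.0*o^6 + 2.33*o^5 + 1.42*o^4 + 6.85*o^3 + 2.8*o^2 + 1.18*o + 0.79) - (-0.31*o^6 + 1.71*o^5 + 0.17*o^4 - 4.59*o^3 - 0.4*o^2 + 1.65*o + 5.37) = 4.31*o^6 + 0.62*o^5 + 1.25*o^4 + 11.44*o^3 + 3.2*o^2 - 0.47*o - 4.58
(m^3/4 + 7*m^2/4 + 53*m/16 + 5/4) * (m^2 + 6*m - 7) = m^5/4 + 13*m^4/4 + 193*m^3/16 + 71*m^2/8 - 251*m/16 - 35/4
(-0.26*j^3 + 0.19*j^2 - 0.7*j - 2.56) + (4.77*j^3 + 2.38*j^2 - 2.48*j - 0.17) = 4.51*j^3 + 2.57*j^2 - 3.18*j - 2.73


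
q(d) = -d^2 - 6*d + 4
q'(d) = -2*d - 6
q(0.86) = -1.90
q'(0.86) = -7.72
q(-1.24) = 9.90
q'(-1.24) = -3.52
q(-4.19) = 11.58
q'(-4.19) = 2.38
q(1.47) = -6.98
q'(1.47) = -8.94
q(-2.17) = 12.31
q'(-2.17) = -1.66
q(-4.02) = 11.96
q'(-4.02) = 2.04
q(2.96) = -22.52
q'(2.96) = -11.92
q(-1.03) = 9.12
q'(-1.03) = -3.94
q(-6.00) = 4.00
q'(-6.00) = 6.00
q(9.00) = -131.00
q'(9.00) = -24.00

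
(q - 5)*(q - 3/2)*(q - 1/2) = q^3 - 7*q^2 + 43*q/4 - 15/4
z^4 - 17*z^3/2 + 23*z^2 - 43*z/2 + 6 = (z - 4)*(z - 3)*(z - 1)*(z - 1/2)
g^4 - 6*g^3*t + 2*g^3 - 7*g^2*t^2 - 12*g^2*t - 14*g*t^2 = g*(g + 2)*(g - 7*t)*(g + t)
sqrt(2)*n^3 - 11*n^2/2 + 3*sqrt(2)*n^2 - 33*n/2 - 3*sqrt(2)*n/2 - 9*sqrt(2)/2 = (n + 3)*(n - 3*sqrt(2))*(sqrt(2)*n + 1/2)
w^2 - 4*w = w*(w - 4)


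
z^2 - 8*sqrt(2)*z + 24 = (z - 6*sqrt(2))*(z - 2*sqrt(2))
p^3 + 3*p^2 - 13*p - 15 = (p - 3)*(p + 1)*(p + 5)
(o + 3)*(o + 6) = o^2 + 9*o + 18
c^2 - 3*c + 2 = (c - 2)*(c - 1)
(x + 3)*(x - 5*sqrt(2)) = x^2 - 5*sqrt(2)*x + 3*x - 15*sqrt(2)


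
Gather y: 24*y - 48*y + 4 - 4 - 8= -24*y - 8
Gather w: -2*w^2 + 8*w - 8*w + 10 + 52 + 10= 72 - 2*w^2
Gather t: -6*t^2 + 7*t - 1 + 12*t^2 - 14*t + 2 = 6*t^2 - 7*t + 1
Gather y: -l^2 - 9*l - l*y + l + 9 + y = -l^2 - 8*l + y*(1 - l) + 9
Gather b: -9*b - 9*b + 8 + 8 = 16 - 18*b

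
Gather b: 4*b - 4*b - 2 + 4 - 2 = 0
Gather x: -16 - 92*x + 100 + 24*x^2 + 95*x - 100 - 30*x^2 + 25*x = -6*x^2 + 28*x - 16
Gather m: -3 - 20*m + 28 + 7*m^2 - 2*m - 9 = 7*m^2 - 22*m + 16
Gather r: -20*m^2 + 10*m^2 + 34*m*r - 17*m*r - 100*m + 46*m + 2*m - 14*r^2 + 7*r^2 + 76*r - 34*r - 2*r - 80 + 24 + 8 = -10*m^2 - 52*m - 7*r^2 + r*(17*m + 40) - 48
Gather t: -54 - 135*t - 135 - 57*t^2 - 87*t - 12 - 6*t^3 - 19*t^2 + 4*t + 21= -6*t^3 - 76*t^2 - 218*t - 180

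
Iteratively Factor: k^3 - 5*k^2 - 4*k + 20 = (k + 2)*(k^2 - 7*k + 10) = (k - 2)*(k + 2)*(k - 5)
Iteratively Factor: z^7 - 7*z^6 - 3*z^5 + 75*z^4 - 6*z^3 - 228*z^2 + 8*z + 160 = (z - 2)*(z^6 - 5*z^5 - 13*z^4 + 49*z^3 + 92*z^2 - 44*z - 80) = (z - 5)*(z - 2)*(z^5 - 13*z^3 - 16*z^2 + 12*z + 16) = (z - 5)*(z - 4)*(z - 2)*(z^4 + 4*z^3 + 3*z^2 - 4*z - 4) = (z - 5)*(z - 4)*(z - 2)*(z + 2)*(z^3 + 2*z^2 - z - 2) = (z - 5)*(z - 4)*(z - 2)*(z + 2)^2*(z^2 - 1) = (z - 5)*(z - 4)*(z - 2)*(z - 1)*(z + 2)^2*(z + 1)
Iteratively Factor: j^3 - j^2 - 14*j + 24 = (j + 4)*(j^2 - 5*j + 6) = (j - 3)*(j + 4)*(j - 2)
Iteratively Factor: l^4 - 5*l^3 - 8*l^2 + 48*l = (l - 4)*(l^3 - l^2 - 12*l) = l*(l - 4)*(l^2 - l - 12) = l*(l - 4)^2*(l + 3)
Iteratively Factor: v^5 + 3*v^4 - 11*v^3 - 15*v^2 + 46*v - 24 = (v + 3)*(v^4 - 11*v^2 + 18*v - 8) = (v + 3)*(v + 4)*(v^3 - 4*v^2 + 5*v - 2) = (v - 2)*(v + 3)*(v + 4)*(v^2 - 2*v + 1) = (v - 2)*(v - 1)*(v + 3)*(v + 4)*(v - 1)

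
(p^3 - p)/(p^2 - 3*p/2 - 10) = 2*p*(1 - p^2)/(-2*p^2 + 3*p + 20)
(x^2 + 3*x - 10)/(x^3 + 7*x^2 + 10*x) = (x - 2)/(x*(x + 2))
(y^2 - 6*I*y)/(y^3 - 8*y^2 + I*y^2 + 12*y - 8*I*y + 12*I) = y*(y - 6*I)/(y^3 + y^2*(-8 + I) + 4*y*(3 - 2*I) + 12*I)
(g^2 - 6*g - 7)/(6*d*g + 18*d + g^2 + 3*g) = (g^2 - 6*g - 7)/(6*d*g + 18*d + g^2 + 3*g)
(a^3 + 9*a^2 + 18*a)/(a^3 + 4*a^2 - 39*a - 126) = a*(a + 6)/(a^2 + a - 42)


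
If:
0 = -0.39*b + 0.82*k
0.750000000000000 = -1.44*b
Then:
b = -0.52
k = -0.25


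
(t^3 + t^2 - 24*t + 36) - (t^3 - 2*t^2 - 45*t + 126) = 3*t^2 + 21*t - 90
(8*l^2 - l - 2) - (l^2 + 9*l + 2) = 7*l^2 - 10*l - 4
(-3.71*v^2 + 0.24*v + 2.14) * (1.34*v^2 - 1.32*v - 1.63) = -4.9714*v^4 + 5.2188*v^3 + 8.5981*v^2 - 3.216*v - 3.4882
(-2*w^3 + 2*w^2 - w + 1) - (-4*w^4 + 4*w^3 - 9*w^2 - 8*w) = 4*w^4 - 6*w^3 + 11*w^2 + 7*w + 1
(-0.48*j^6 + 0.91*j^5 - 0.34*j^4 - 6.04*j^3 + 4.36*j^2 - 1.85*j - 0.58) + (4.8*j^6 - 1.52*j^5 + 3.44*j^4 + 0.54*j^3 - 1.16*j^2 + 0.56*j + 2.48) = 4.32*j^6 - 0.61*j^5 + 3.1*j^4 - 5.5*j^3 + 3.2*j^2 - 1.29*j + 1.9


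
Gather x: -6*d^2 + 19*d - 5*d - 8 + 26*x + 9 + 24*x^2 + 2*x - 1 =-6*d^2 + 14*d + 24*x^2 + 28*x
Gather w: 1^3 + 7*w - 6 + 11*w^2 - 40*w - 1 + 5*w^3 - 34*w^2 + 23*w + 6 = 5*w^3 - 23*w^2 - 10*w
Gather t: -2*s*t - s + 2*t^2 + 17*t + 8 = -s + 2*t^2 + t*(17 - 2*s) + 8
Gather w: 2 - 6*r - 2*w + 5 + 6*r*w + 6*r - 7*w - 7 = w*(6*r - 9)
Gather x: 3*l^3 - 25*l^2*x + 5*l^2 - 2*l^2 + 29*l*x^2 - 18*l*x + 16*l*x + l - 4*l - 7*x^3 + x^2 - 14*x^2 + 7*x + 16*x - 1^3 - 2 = 3*l^3 + 3*l^2 - 3*l - 7*x^3 + x^2*(29*l - 13) + x*(-25*l^2 - 2*l + 23) - 3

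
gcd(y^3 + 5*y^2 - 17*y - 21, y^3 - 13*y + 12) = y - 3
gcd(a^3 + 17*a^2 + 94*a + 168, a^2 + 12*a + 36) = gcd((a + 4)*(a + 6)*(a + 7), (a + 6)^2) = a + 6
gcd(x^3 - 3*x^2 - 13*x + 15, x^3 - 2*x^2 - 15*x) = x^2 - 2*x - 15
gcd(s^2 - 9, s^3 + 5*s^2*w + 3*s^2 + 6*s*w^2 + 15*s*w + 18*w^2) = s + 3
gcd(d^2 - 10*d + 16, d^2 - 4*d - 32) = d - 8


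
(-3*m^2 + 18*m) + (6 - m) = -3*m^2 + 17*m + 6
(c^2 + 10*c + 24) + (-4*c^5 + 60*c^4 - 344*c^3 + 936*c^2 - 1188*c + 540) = -4*c^5 + 60*c^4 - 344*c^3 + 937*c^2 - 1178*c + 564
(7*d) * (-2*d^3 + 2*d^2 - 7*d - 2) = -14*d^4 + 14*d^3 - 49*d^2 - 14*d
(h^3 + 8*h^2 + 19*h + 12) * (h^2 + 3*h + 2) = h^5 + 11*h^4 + 45*h^3 + 85*h^2 + 74*h + 24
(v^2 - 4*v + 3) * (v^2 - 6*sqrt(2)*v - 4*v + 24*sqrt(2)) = v^4 - 6*sqrt(2)*v^3 - 8*v^3 + 19*v^2 + 48*sqrt(2)*v^2 - 114*sqrt(2)*v - 12*v + 72*sqrt(2)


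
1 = 1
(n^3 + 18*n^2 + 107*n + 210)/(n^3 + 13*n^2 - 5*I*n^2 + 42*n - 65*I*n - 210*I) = (n + 5)/(n - 5*I)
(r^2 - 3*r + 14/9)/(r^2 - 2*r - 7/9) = (3*r - 2)/(3*r + 1)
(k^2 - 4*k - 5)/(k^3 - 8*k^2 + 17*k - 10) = (k + 1)/(k^2 - 3*k + 2)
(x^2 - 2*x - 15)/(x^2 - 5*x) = (x + 3)/x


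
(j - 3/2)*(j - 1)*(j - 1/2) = j^3 - 3*j^2 + 11*j/4 - 3/4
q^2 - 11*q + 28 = (q - 7)*(q - 4)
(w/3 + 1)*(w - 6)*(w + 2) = w^3/3 - w^2/3 - 8*w - 12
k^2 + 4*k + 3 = (k + 1)*(k + 3)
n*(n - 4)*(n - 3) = n^3 - 7*n^2 + 12*n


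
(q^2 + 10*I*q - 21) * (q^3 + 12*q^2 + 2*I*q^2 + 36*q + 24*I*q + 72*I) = q^5 + 12*q^4 + 12*I*q^4 - 5*q^3 + 144*I*q^3 - 492*q^2 + 390*I*q^2 - 1476*q - 504*I*q - 1512*I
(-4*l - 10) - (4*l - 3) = -8*l - 7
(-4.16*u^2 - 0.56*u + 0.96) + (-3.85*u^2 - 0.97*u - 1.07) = -8.01*u^2 - 1.53*u - 0.11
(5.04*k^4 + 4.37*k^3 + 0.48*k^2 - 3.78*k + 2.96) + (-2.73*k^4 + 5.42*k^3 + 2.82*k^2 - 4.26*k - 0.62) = 2.31*k^4 + 9.79*k^3 + 3.3*k^2 - 8.04*k + 2.34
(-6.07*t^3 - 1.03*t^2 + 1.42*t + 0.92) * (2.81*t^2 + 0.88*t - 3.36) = -17.0567*t^5 - 8.2359*t^4 + 23.479*t^3 + 7.2956*t^2 - 3.9616*t - 3.0912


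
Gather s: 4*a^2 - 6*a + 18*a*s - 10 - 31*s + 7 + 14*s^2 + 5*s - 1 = 4*a^2 - 6*a + 14*s^2 + s*(18*a - 26) - 4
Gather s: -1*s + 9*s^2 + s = 9*s^2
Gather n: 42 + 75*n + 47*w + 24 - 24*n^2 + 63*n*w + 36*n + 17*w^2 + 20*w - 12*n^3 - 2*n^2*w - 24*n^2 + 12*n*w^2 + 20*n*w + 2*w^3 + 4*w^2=-12*n^3 + n^2*(-2*w - 48) + n*(12*w^2 + 83*w + 111) + 2*w^3 + 21*w^2 + 67*w + 66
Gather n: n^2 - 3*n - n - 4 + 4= n^2 - 4*n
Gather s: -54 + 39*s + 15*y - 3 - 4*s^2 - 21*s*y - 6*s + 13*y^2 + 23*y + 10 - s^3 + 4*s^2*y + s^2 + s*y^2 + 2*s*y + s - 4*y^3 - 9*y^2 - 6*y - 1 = -s^3 + s^2*(4*y - 3) + s*(y^2 - 19*y + 34) - 4*y^3 + 4*y^2 + 32*y - 48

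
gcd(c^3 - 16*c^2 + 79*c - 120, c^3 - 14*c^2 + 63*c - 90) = c^2 - 8*c + 15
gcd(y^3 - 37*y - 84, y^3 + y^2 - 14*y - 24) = y + 3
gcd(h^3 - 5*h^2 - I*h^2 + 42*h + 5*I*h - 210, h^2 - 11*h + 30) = h - 5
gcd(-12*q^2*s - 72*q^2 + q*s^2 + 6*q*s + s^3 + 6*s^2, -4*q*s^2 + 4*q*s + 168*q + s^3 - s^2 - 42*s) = s + 6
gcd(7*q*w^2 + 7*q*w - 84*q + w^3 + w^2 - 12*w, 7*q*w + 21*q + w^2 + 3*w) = 7*q + w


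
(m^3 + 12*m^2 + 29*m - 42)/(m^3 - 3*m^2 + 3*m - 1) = (m^2 + 13*m + 42)/(m^2 - 2*m + 1)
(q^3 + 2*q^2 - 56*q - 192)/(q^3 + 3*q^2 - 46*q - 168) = (q - 8)/(q - 7)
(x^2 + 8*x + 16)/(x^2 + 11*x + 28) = (x + 4)/(x + 7)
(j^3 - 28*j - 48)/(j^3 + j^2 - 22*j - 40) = (j - 6)/(j - 5)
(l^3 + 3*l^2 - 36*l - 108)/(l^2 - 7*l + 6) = (l^2 + 9*l + 18)/(l - 1)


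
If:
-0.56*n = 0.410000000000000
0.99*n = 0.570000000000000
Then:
No Solution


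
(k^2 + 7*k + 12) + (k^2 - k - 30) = 2*k^2 + 6*k - 18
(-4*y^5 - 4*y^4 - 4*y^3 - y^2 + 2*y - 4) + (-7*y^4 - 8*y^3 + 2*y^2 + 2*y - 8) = -4*y^5 - 11*y^4 - 12*y^3 + y^2 + 4*y - 12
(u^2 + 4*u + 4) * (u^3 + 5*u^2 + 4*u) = u^5 + 9*u^4 + 28*u^3 + 36*u^2 + 16*u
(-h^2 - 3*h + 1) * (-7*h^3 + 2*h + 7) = 7*h^5 + 21*h^4 - 9*h^3 - 13*h^2 - 19*h + 7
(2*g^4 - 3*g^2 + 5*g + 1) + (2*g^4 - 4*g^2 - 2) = 4*g^4 - 7*g^2 + 5*g - 1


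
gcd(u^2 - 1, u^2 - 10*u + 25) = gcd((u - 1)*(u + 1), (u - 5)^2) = 1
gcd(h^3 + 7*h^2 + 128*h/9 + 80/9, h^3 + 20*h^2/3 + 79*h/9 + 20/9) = h + 4/3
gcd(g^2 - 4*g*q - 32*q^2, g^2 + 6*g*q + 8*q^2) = g + 4*q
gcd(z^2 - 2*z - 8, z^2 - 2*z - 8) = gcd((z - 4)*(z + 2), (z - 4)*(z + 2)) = z^2 - 2*z - 8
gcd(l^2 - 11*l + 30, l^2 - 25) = l - 5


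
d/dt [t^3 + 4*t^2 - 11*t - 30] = 3*t^2 + 8*t - 11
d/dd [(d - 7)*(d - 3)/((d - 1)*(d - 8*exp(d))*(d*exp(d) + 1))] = (-(d - 7)*(d - 3)*(d - 1)*(d + 1)*(d - 8*exp(d))*exp(d) + (d - 7)*(d - 3)*(d - 1)*(d*exp(d) + 1)*(8*exp(d) - 1) - (d - 7)*(d - 3)*(d - 8*exp(d))*(d*exp(d) + 1) + 2*(d - 5)*(d - 1)*(d - 8*exp(d))*(d*exp(d) + 1))/((d - 1)^2*(d - 8*exp(d))^2*(d*exp(d) + 1)^2)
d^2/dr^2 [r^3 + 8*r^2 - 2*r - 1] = 6*r + 16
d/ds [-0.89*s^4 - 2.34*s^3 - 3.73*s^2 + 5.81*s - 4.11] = -3.56*s^3 - 7.02*s^2 - 7.46*s + 5.81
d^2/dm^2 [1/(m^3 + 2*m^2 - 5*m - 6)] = 2*(-(3*m + 2)*(m^3 + 2*m^2 - 5*m - 6) + (3*m^2 + 4*m - 5)^2)/(m^3 + 2*m^2 - 5*m - 6)^3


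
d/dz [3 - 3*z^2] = -6*z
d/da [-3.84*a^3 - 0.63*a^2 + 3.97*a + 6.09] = -11.52*a^2 - 1.26*a + 3.97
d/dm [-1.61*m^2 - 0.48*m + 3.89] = -3.22*m - 0.48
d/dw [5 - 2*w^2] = -4*w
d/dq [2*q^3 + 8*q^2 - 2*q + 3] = 6*q^2 + 16*q - 2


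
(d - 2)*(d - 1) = d^2 - 3*d + 2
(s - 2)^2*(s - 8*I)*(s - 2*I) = s^4 - 4*s^3 - 10*I*s^3 - 12*s^2 + 40*I*s^2 + 64*s - 40*I*s - 64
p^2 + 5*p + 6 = (p + 2)*(p + 3)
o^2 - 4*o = o*(o - 4)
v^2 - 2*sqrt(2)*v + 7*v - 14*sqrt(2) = (v + 7)*(v - 2*sqrt(2))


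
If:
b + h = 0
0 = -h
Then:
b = 0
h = 0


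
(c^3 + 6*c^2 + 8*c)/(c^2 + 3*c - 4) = c*(c + 2)/(c - 1)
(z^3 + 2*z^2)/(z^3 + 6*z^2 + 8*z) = z/(z + 4)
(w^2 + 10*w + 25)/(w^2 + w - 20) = (w + 5)/(w - 4)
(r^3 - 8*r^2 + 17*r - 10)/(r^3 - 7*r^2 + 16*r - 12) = (r^2 - 6*r + 5)/(r^2 - 5*r + 6)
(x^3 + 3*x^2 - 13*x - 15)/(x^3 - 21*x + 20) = (x^2 - 2*x - 3)/(x^2 - 5*x + 4)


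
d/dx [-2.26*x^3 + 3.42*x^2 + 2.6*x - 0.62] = -6.78*x^2 + 6.84*x + 2.6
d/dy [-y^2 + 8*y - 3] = 8 - 2*y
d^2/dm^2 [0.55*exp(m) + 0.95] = 0.55*exp(m)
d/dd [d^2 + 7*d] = 2*d + 7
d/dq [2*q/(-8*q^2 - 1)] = 2*(8*q^2 - 1)/(8*q^2 + 1)^2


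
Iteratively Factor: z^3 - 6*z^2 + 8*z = (z - 2)*(z^2 - 4*z) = z*(z - 2)*(z - 4)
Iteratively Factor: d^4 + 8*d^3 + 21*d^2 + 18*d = (d + 3)*(d^3 + 5*d^2 + 6*d) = d*(d + 3)*(d^2 + 5*d + 6) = d*(d + 2)*(d + 3)*(d + 3)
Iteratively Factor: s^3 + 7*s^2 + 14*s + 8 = (s + 4)*(s^2 + 3*s + 2) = (s + 1)*(s + 4)*(s + 2)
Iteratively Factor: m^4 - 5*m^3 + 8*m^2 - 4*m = (m)*(m^3 - 5*m^2 + 8*m - 4) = m*(m - 2)*(m^2 - 3*m + 2) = m*(m - 2)*(m - 1)*(m - 2)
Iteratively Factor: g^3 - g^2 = (g)*(g^2 - g) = g*(g - 1)*(g)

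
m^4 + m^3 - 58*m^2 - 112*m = m*(m - 8)*(m + 2)*(m + 7)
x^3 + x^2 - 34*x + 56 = (x - 4)*(x - 2)*(x + 7)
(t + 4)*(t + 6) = t^2 + 10*t + 24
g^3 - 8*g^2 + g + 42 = (g - 7)*(g - 3)*(g + 2)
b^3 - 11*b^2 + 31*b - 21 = (b - 7)*(b - 3)*(b - 1)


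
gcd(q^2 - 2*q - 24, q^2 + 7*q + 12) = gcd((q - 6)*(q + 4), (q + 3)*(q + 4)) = q + 4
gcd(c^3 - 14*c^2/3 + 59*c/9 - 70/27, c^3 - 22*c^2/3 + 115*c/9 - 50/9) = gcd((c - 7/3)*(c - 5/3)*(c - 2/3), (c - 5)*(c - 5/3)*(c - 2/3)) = c^2 - 7*c/3 + 10/9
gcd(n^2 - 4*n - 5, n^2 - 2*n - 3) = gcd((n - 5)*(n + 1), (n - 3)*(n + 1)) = n + 1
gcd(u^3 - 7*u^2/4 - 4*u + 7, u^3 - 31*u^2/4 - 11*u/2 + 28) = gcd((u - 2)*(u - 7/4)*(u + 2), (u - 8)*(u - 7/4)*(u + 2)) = u^2 + u/4 - 7/2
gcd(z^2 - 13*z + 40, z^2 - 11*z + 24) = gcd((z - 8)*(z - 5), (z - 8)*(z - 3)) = z - 8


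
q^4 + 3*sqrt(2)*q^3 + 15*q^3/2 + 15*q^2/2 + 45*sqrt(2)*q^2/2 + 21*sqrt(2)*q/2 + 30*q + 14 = (q + 7)*(q + 2*sqrt(2))*(sqrt(2)*q/2 + 1)*(sqrt(2)*q + sqrt(2)/2)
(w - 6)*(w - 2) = w^2 - 8*w + 12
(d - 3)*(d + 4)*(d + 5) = d^3 + 6*d^2 - 7*d - 60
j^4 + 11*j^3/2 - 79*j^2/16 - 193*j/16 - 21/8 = (j - 7/4)*(j + 1/4)*(j + 1)*(j + 6)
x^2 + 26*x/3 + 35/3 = (x + 5/3)*(x + 7)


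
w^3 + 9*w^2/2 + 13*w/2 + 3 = (w + 1)*(w + 3/2)*(w + 2)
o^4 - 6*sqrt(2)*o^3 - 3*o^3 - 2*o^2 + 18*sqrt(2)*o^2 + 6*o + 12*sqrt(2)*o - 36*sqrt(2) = (o - 3)*(o - 6*sqrt(2))*(o - sqrt(2))*(o + sqrt(2))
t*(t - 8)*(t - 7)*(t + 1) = t^4 - 14*t^3 + 41*t^2 + 56*t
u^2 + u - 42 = (u - 6)*(u + 7)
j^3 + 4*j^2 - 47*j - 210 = (j - 7)*(j + 5)*(j + 6)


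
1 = 1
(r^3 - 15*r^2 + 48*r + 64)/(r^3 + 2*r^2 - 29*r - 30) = (r^2 - 16*r + 64)/(r^2 + r - 30)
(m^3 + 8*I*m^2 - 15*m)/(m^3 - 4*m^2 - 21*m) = (-m^2 - 8*I*m + 15)/(-m^2 + 4*m + 21)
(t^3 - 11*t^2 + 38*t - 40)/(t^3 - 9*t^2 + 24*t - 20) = (t - 4)/(t - 2)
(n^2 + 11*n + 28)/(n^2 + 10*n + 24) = (n + 7)/(n + 6)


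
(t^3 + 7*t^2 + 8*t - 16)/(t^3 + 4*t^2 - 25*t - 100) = (t^2 + 3*t - 4)/(t^2 - 25)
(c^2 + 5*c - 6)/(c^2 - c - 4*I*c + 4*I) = (c + 6)/(c - 4*I)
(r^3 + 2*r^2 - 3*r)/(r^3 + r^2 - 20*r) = (r^2 + 2*r - 3)/(r^2 + r - 20)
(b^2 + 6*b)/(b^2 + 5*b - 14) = b*(b + 6)/(b^2 + 5*b - 14)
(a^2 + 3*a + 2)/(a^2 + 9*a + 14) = (a + 1)/(a + 7)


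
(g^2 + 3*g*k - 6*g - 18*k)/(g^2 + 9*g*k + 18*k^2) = (g - 6)/(g + 6*k)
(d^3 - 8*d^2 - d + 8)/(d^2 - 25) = (d^3 - 8*d^2 - d + 8)/(d^2 - 25)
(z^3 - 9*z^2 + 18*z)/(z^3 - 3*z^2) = (z - 6)/z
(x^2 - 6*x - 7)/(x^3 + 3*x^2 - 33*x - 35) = (x - 7)/(x^2 + 2*x - 35)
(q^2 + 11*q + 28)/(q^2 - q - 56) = (q + 4)/(q - 8)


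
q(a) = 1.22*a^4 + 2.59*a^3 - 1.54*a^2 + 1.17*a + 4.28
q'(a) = 4.88*a^3 + 7.77*a^2 - 3.08*a + 1.17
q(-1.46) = -3.23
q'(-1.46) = 7.04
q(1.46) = 16.31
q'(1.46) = 28.42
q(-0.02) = 4.26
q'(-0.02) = 1.23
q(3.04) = 170.57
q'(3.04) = 200.72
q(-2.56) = 0.14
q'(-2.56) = -21.90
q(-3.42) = 45.56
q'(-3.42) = -92.62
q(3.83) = 394.20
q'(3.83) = 377.52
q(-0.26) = 3.83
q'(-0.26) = 2.41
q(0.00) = 4.28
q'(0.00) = 1.17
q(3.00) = 162.68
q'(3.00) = 193.62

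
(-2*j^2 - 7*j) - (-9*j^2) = 7*j^2 - 7*j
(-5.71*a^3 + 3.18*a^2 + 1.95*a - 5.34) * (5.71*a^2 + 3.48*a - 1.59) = -32.6041*a^5 - 1.713*a^4 + 31.2798*a^3 - 28.7616*a^2 - 21.6837*a + 8.4906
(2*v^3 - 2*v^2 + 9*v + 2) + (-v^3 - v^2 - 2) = v^3 - 3*v^2 + 9*v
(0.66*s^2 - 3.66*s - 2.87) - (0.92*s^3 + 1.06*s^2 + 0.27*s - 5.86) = -0.92*s^3 - 0.4*s^2 - 3.93*s + 2.99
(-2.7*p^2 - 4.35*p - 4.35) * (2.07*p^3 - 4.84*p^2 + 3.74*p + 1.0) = -5.589*p^5 + 4.0635*p^4 + 1.9515*p^3 + 2.085*p^2 - 20.619*p - 4.35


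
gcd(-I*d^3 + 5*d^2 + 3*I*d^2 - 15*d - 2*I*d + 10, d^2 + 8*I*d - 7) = 1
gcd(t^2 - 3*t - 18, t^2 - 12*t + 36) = t - 6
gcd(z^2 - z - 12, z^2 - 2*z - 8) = z - 4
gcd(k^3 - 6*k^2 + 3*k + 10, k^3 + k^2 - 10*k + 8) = k - 2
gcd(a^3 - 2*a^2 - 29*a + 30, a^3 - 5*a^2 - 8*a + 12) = a^2 - 7*a + 6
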